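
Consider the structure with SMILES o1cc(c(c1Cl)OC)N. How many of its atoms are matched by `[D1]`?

The query [D1] means: atom with exactly one heavy-atom neighbour (degree 1).
Check the 9 heavy atoms by environment: 1× o (aromatic, D2) → no; 3× c (aromatic, D3) → no; 1× c (aromatic, D2) → no; 1× O (D2) → no; 1× C (D1) → match; 1× Cl (D1) → match; 1× N (D1) → match.
Summing the matching environments: 1 + 1 + 1 = 3 matching atoms.

3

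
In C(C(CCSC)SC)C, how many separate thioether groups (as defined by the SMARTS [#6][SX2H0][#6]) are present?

2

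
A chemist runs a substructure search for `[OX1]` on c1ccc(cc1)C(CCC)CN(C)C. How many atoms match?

0

The query [OX1] means: aliphatic oxygen with one total connection — typically a carbonyl =O or an oxide.
Check the 14 heavy atoms by environment: 7× C (X4) → no; 6× c (aromatic, X3) → no; 1× N (X3) → no.
No environment satisfies the query, so 0 matching atoms.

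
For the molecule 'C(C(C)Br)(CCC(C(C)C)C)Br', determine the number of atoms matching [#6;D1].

4

The query [#6;D1] means: carbon bonded to exactly one heavy atom.
Check the 12 heavy atoms by environment: 4× C (D1) → match; 4× C (D3) → no; 2× C (D2) → no; 2× Br (D1) → no.
That gives 4 matching atoms.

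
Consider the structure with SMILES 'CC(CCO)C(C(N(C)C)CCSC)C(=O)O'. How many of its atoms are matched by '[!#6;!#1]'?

The query [!#6;!#1] means: not carbon and not hydrogen — any heteroatom.
Check the 17 heavy atoms by environment: 12× C → no; 1× N → match; 3× O → match; 1× S → match.
Summing the matching environments: 1 + 3 + 1 = 5 matching atoms.

5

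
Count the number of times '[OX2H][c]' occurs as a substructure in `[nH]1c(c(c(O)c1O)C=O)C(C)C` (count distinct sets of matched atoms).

[OX2H][c] is the SMARTS for a phenol: a hydroxyl oxygen attached to an aromatic carbon.
The molecule carries 2 separate instances of a hydroxyl group (-OH) meeting every constraint; each maps to a distinct set of atoms, giving 2 matches.

2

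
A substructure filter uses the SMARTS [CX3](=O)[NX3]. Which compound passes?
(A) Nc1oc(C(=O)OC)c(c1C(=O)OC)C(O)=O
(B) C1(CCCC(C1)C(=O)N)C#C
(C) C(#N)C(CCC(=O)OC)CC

B

[CX3](=O)[NX3] describes a carbonyl carbon bonded to a trivalent nitrogen (an amide).
(A) has a primary amino group (-NH2) but the -NH2 is not attached to a carbonyl carbon.
(B) contains a primary amide (-C(=O)NH2), which satisfies every atom and bond constraint.
(C) has a nitrile (-C#N) but the nitrile N is NX1 (triple-bonded), not NX3.
So the answer is (B).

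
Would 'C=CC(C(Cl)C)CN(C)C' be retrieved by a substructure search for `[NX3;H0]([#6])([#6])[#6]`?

Yes

The pattern [NX3;H0]([#6])([#6])[#6] describes a trivalent nitrogen with no H, bonded to three carbons — a tertiary amine.
The molecule carries a dimethylamino group (-N(CH3)2), whose atoms satisfy every constraint of the query, so the pattern matches.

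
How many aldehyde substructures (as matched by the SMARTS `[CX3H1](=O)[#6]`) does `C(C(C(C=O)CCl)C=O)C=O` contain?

[CX3H1](=O)[#6] is the SMARTS for an aldehyde: an sp2 carbon with one H, double-bonded to O and single-bonded to carbon.
The molecule carries 3 separate instances of an aldehyde (-CHO) meeting every constraint; each maps to a distinct set of atoms, giving 3 matches.

3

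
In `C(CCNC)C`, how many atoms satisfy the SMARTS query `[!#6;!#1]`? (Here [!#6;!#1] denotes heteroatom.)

1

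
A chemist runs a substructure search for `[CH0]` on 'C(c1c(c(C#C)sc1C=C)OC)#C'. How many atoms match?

2

Check the 13 heavy atoms by environment: 1× s (aromatic, H0) → no; 4× c (aromatic, H0) → no; 2× C (H0) → match; 3× C (H1) → no; 1× O (H0) → no; 1× C (H3) → no; 1× C (H2) → no.
That gives 2 matching atoms.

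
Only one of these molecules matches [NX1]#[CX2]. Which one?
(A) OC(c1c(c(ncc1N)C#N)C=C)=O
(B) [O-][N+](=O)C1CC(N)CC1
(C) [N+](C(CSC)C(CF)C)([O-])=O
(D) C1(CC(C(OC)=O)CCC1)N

A

[NX1]#[CX2] describes a nitrogen triple-bonded to a two-connected carbon (a nitrile).
(A) contains a nitrile (-C#N), which satisfies every atom and bond constraint.
(B) has a primary amino group (-NH2) but the nitrogen is NX3 (three connections), not NX1 triple-bonded.
(C) has a nitro group (-[N+](=O)[O-]) but there is no C#N triple bond.
(D) has a primary amino group (-NH2) but the nitrogen is NX3 (three connections), not NX1 triple-bonded.
So the answer is (A).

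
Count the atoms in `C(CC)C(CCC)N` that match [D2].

4

The query [D2] means: atom with exactly two heavy-atom neighbours.
Check the 8 heavy atoms by environment: 4× C (D2) → match; 1× C (D3) → no; 1× N (D1) → no; 2× C (D1) → no.
That gives 4 matching atoms.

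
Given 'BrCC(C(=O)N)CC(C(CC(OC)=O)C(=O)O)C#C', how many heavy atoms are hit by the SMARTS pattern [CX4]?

7

Check the 19 heavy atoms by environment: 7× C (X4) → match; 2× C (X2) → no; 3× C (X3) → no; 3× O (X1) → no; 2× O (X2) → no; 1× Br (X1) → no; 1× N (X3) → no.
That gives 7 matching atoms.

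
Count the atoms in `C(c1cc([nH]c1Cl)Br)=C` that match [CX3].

2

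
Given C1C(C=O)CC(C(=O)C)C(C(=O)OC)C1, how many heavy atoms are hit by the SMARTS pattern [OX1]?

Check the 15 heavy atoms by environment: 8× C (X4) → no; 3× C (X3) → no; 3× O (X1) → match; 1× O (X2) → no.
That gives 3 matching atoms.

3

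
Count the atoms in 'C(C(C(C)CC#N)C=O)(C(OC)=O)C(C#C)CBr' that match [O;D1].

2

Check the 18 heavy atoms by environment: 5× C (D2) → no; 5× C (D3) → no; 2× O (D1) → match; 1× Br (D1) → no; 3× C (D1) → no; 1× N (D1) → no; 1× O (D2) → no.
That gives 2 matching atoms.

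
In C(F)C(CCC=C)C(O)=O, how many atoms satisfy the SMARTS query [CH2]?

4

The query [CH2] means: aliphatic carbon with exactly two hydrogens.
Check the 10 heavy atoms by environment: 4× C (H2) → match; 2× C (H1) → no; 1× C (H0) → no; 1× O (H0) → no; 1× O (H1) → no; 1× F (H0) → no.
That gives 4 matching atoms.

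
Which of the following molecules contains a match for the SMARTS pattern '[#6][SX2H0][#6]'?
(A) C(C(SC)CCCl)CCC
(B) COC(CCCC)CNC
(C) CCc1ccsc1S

[#6][SX2H0][#6] describes an aliphatic sulfur bridging two carbons with no H on the sulfur (a thioether).
(A) contains a methylthio ether (-SCH3), which satisfies every atom and bond constraint.
(B) has a methoxy ether (-OCH3) but the bridging atom is O, not S.
(C) has a thiol (-SH) but the sulfur has H1, not H0 bridging two carbons.
So the answer is (A).

A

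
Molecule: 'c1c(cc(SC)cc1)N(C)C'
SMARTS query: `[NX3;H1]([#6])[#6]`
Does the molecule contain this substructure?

No

The pattern [NX3;H1]([#6])[#6] describes a trivalent nitrogen with one H, bonded to two carbons — a secondary amine.
The closest candidate here is a dimethylamino group (-N(CH3)2), but the nitrogen has H0, not H1. No other fragment satisfies the full query, so there is no match.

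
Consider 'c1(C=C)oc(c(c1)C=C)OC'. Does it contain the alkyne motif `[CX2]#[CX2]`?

The pattern [CX2]#[CX2] describes a carbon-carbon triple bond — an alkyne.
The closest candidate here is a vinyl group (-CH=CH2), but the C=C is a double bond; both carbons are CX3, not CX2. No other fragment satisfies the full query, so there is no match.

No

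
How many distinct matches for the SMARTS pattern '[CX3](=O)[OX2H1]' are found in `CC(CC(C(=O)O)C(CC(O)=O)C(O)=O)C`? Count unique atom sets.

[CX3](=O)[OX2H1] is the SMARTS for a carboxylic acid: an sp2 carbon double-bonded to O and single-bonded to an -OH oxygen.
The molecule carries 3 separate instances of a carboxylic acid group (-C(=O)OH) meeting every constraint; each maps to a distinct set of atoms, giving 3 matches.

3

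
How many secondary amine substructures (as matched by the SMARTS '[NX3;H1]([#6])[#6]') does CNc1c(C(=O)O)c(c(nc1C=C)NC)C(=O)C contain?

[NX3;H1]([#6])[#6] is the SMARTS for a secondary amine: a trivalent nitrogen with one H, bonded to two carbons.
The molecule carries 2 separate instances of an N-methylamino group (-NHCH3) meeting every constraint; each maps to a distinct set of atoms, giving 2 matches.

2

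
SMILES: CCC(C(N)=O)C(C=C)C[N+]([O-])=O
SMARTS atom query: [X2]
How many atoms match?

0

The query [X2] means: any atom with exactly two total connections (bonds + H).
Check the 13 heavy atoms by environment: 5× C (X4) → no; 1× N (charge +1, X3) → no; 1× O (charge -1, X1) → no; 2× O (X1) → no; 3× C (X3) → no; 1× N (X3) → no.
No environment satisfies the query, so 0 matching atoms.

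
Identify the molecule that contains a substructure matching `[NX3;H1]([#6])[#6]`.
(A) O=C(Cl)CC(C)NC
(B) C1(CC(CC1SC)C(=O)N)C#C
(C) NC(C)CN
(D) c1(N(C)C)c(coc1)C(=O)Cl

A

[NX3;H1]([#6])[#6] describes a trivalent nitrogen with one H, bonded to two carbons (a secondary amine).
(A) contains an N-methylamino group (-NHCH3), which satisfies every atom and bond constraint.
(B) has a primary amide (-C(=O)NH2) but the -C(=O)NH2 nitrogen has H2, not H1.
(C) has a primary amino group (-NH2) but the nitrogen has H2 and only one carbon neighbour.
(D) has a dimethylamino group (-N(CH3)2) but the nitrogen has H0, not H1.
So the answer is (A).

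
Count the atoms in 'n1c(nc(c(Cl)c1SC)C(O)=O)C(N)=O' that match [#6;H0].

6

Check the 15 heavy atoms by environment: 2× n (aromatic, H0) → no; 4× c (aromatic, H0) → match; 2× C (H0) → match; 2× O (H0) → no; 1× O (H1) → no; 1× S (H0) → no; 1× C (H3) → no; 1× N (H2) → no; 1× Cl (H0) → no.
Summing the matching environments: 4 + 2 = 6 matching atoms.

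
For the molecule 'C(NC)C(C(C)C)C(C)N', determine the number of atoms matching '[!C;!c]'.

2

Check the 10 heavy atoms by environment: 8× C → no; 2× N → match.
That gives 2 matching atoms.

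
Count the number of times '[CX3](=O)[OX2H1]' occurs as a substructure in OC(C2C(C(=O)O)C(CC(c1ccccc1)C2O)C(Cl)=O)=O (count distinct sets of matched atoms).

2

[CX3](=O)[OX2H1] is the SMARTS for a carboxylic acid: an sp2 carbon double-bonded to O and single-bonded to an -OH oxygen.
The molecule carries 2 separate instances of a carboxylic acid group (-C(=O)OH) meeting every constraint; each maps to a distinct set of atoms, giving 2 matches.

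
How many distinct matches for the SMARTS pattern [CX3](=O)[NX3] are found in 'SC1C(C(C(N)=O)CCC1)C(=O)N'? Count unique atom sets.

2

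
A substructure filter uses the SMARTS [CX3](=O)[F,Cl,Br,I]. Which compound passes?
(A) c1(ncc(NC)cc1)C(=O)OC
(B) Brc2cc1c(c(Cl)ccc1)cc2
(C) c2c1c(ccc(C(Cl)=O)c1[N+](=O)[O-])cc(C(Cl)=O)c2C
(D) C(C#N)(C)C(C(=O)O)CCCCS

C

[CX3](=O)[F,Cl,Br,I] describes a carbonyl carbon bonded to a halogen (an acyl halide).
(A) has a methyl-ester group (-C(=O)OCH3) but the carbonyl is bonded to -O-C, not to a halogen.
(B) has a chloro substituent but the Cl is not on a carbonyl carbon.
(C) contains an acyl chloride (-C(=O)Cl), which satisfies every atom and bond constraint.
(D) has a carboxylic acid group (-C(=O)OH) but the carbonyl is bonded to -OH, not to a halogen.
So the answer is (C).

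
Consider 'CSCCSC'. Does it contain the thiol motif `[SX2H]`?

No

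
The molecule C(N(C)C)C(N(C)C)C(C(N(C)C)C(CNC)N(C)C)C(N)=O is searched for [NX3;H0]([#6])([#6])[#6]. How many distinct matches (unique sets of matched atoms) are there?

4

[NX3;H0]([#6])([#6])[#6] is the SMARTS for a tertiary amine: a trivalent nitrogen with no H, bonded to three carbons.
The molecule carries 4 separate instances of a dimethylamino group (-N(CH3)2) meeting every constraint; each maps to a distinct set of atoms, giving 4 matches.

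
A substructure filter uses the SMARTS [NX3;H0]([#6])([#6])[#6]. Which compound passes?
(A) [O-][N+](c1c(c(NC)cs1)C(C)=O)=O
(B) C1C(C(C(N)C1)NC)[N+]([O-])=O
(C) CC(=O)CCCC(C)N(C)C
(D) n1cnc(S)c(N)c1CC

C

[NX3;H0]([#6])([#6])[#6] describes a trivalent nitrogen with no H, bonded to three carbons (a tertiary amine).
(A) has an N-methylamino group (-NHCH3) but the nitrogen still has one H (H1), not H0.
(B) has an N-methylamino group (-NHCH3) but the nitrogen still has one H (H1), not H0.
(C) contains a dimethylamino group (-N(CH3)2), which satisfies every atom and bond constraint.
(D) has a primary amino group (-NH2) but the nitrogen has H2, not H0 with three carbons.
So the answer is (C).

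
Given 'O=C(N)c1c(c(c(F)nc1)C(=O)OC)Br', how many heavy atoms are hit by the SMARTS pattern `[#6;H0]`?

6

Check the 15 heavy atoms by environment: 1× n (aromatic, H0) → no; 4× c (aromatic, H0) → match; 1× c (aromatic, H1) → no; 1× F (H0) → no; 1× Br (H0) → no; 2× C (H0) → match; 3× O (H0) → no; 1× C (H3) → no; 1× N (H2) → no.
Summing the matching environments: 4 + 2 = 6 matching atoms.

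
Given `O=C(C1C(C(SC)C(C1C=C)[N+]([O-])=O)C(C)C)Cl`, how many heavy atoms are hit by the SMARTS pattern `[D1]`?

8

The query [D1] means: atom with exactly one heavy-atom neighbour (degree 1).
Check the 18 heavy atoms by environment: 7× C (D3) → no; 1× N (charge +1, D3) → no; 1× O (charge -1, D1) → match; 2× O (D1) → match; 1× Cl (D1) → match; 1× C (D2) → no; 4× C (D1) → match; 1× S (D2) → no.
Summing the matching environments: 1 + 2 + 1 + 4 = 8 matching atoms.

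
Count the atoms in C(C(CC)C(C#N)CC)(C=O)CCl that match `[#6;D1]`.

The query [#6;D1] means: carbon bonded to exactly one heavy atom.
Check the 13 heavy atoms by environment: 5× C (D2) → no; 3× C (D3) → no; 1× O (D1) → no; 1× N (D1) → no; 2× C (D1) → match; 1× Cl (D1) → no.
That gives 2 matching atoms.

2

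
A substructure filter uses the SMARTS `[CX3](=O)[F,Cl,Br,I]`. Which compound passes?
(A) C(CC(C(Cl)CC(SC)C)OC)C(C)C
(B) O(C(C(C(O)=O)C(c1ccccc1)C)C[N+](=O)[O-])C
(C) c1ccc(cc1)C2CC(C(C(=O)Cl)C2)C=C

C

[CX3](=O)[F,Cl,Br,I] describes a carbonyl carbon bonded to a halogen (an acyl halide).
(A) has a chloro substituent but the Cl is not on a carbonyl carbon.
(B) has a carboxylic acid group (-C(=O)OH) but the carbonyl is bonded to -OH, not to a halogen.
(C) contains an acyl chloride (-C(=O)Cl), which satisfies every atom and bond constraint.
So the answer is (C).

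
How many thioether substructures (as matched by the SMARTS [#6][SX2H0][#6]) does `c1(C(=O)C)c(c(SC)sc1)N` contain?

[#6][SX2H0][#6] is the SMARTS for a thioether: an aliphatic sulfur bridging two carbons with no H on the sulfur.
Exactly one fragment in the molecule meets all constraints, giving 1 match.

1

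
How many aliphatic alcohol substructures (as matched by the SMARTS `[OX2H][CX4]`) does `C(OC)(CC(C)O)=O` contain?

1

[OX2H][CX4] is the SMARTS for an aliphatic alcohol: a hydroxyl oxygen bound to an sp3 (X4) carbon.
Exactly one fragment in the molecule meets all constraints, giving 1 match.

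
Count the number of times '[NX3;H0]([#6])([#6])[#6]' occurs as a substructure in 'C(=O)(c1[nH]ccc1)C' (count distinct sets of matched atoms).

[NX3;H0]([#6])([#6])[#6] is the SMARTS for a tertiary amine: a trivalent nitrogen with no H, bonded to three carbons.
No fragment in the molecule satisfies every constraint, giving 0 matches.

0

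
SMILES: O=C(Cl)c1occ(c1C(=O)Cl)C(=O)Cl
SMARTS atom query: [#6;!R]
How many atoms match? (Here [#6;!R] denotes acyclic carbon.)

The query [#6;!R] means: carbon not in any ring.
Check the 14 heavy atoms by environment: 1× o (aromatic, in 5-ring) → no; 4× c (aromatic, in 5-ring) → no; 3× C (acyclic) → match; 3× O (acyclic) → no; 3× Cl (acyclic) → no.
That gives 3 matching atoms.

3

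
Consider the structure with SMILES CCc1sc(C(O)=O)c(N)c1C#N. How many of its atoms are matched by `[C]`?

4

The query [C] means: uppercase C matches aliphatic (non-aromatic) carbon only.
Check the 13 heavy atoms by environment: 1× s (aromatic) → no; 4× c (aromatic) → no; 4× C → match; 2× N → no; 2× O → no.
That gives 4 matching atoms.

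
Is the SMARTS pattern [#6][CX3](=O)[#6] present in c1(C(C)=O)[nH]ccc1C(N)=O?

The pattern [#6][CX3](=O)[#6] describes a carbonyl carbon (no H) flanked by two carbons — a ketone.
The molecule carries an acetyl/ketone group (-C(=O)CH3), whose atoms satisfy every constraint of the query, so the pattern matches.

Yes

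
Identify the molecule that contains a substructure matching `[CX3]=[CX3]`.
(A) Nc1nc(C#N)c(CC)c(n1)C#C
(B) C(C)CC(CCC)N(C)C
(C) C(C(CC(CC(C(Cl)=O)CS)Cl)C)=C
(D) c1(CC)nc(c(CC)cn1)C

C

[CX3]=[CX3] describes a non-aromatic C=C double bond between two sp2 carbons (an alkene).
(A) has an ethyl group (-CH2CH3) but its C-C bond is a single bond between CX4 carbons, not CX3=CX3.
(B) has an ethyl group (-CH2CH3) but its C-C bond is a single bond between CX4 carbons, not CX3=CX3.
(C) contains a vinyl group (-CH=CH2), which satisfies every atom and bond constraint.
(D) has an ethyl group (-CH2CH3) but its C-C bond is a single bond between CX4 carbons, not CX3=CX3.
So the answer is (C).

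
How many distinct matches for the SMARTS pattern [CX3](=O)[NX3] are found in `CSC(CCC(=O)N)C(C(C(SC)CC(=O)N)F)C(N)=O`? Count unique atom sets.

3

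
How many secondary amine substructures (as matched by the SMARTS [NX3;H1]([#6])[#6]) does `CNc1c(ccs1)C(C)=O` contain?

1

[NX3;H1]([#6])[#6] is the SMARTS for a secondary amine: a trivalent nitrogen with one H, bonded to two carbons.
Exactly one fragment in the molecule meets all constraints, giving 1 match.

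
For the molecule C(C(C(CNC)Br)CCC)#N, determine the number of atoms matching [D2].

5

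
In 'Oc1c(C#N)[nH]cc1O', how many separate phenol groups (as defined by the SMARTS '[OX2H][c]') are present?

[OX2H][c] is the SMARTS for a phenol: a hydroxyl oxygen attached to an aromatic carbon.
The molecule carries 2 separate instances of a hydroxyl group (-OH) meeting every constraint; each maps to a distinct set of atoms, giving 2 matches.

2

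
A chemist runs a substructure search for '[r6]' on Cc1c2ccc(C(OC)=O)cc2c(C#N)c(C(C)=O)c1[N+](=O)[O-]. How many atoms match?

10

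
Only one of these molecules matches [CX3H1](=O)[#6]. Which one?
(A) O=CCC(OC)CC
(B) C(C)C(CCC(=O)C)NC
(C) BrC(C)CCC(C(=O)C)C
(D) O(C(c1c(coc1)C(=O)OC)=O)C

A

[CX3H1](=O)[#6] describes an sp2 carbon with one H, double-bonded to O and single-bonded to carbon (an aldehyde).
(A) contains an aldehyde (-CHO), which satisfies every atom and bond constraint.
(B) has an acetyl/ketone group (-C(=O)CH3) but the carbonyl carbon has H0 (two carbon neighbours), not H1.
(C) has an acetyl/ketone group (-C(=O)CH3) but the carbonyl carbon has H0 (two carbon neighbours), not H1.
(D) has a methyl-ester group (-C(=O)OCH3) but the carbonyl carbon has H0, not H1.
So the answer is (A).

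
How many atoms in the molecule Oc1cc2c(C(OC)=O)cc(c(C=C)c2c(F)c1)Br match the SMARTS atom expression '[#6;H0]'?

The query [#6;H0] means: any carbon with no attached hydrogen.
Check the 19 heavy atoms by environment: 7× c (aromatic, H0) → match; 3× c (aromatic, H1) → no; 1× F (H0) → no; 1× O (H1) → no; 1× C (H0) → match; 2× O (H0) → no; 1× C (H3) → no; 1× C (H1) → no; 1× C (H2) → no; 1× Br (H0) → no.
Summing the matching environments: 7 + 1 = 8 matching atoms.

8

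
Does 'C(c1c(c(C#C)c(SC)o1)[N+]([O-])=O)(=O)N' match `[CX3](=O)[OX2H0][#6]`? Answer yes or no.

No

The pattern [CX3](=O)[OX2H0][#6] describes a carbonyl carbon bonded to an oxygen that is itself bonded to carbon (no H on that O) — an ester.
The closest candidate here is a primary amide (-C(=O)NH2), but the carbonyl is bonded to N, not to an O-C linkage. No other fragment satisfies the full query, so there is no match.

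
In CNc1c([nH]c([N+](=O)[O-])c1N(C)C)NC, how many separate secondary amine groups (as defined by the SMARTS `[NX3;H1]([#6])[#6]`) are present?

2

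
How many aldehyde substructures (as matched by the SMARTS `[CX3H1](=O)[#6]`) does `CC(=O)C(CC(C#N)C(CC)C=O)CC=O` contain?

2

[CX3H1](=O)[#6] is the SMARTS for an aldehyde: an sp2 carbon with one H, double-bonded to O and single-bonded to carbon.
The molecule carries 2 separate instances of an aldehyde (-CHO) meeting every constraint; each maps to a distinct set of atoms, giving 2 matches.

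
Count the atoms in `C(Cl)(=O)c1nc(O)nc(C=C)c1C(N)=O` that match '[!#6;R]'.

The query [!#6;R] means: non-carbon atom that is part of a ring.
Check the 15 heavy atoms by environment: 2× n (aromatic, in 6-ring) → match; 4× c (aromatic, in 6-ring) → no; 4× C (acyclic) → no; 3× O (acyclic) → no; 1× N (acyclic) → no; 1× Cl (acyclic) → no.
That gives 2 matching atoms.

2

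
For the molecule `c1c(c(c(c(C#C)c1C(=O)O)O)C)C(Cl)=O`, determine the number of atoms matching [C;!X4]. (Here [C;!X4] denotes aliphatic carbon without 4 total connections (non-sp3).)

4

Check the 16 heavy atoms by environment: 6× c (aromatic, X3) → no; 2× O (X2) → no; 2× C (X3) → match; 2× O (X1) → no; 1× Cl (X1) → no; 1× C (X4) → no; 2× C (X2) → match.
Summing the matching environments: 2 + 2 = 4 matching atoms.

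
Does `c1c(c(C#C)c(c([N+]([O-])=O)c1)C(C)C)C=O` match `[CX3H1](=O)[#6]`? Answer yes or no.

Yes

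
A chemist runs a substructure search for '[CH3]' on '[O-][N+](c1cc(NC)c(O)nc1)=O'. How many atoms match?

The query [CH3] means: aliphatic carbon with exactly three hydrogens.
Check the 12 heavy atoms by environment: 1× n (aromatic, H0) → no; 2× c (aromatic, H1) → no; 3× c (aromatic, H0) → no; 1× N (H1) → no; 1× C (H3) → match; 1× O (H1) → no; 1× N (charge +1, H0) → no; 1× O (charge -1, H0) → no; 1× O (H0) → no.
That gives 1 matching atom.

1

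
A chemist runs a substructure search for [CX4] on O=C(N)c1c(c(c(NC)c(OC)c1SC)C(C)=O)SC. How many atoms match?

5

Check the 20 heavy atoms by environment: 6× c (aromatic, X3) → no; 2× S (X2) → no; 5× C (X4) → match; 1× O (X2) → no; 2× C (X3) → no; 2× O (X1) → no; 2× N (X3) → no.
That gives 5 matching atoms.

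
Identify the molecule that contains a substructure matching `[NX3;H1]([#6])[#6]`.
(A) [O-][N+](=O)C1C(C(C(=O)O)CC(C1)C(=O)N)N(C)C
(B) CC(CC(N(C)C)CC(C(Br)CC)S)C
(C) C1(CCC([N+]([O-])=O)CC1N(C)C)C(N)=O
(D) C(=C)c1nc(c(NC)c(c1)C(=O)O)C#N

[NX3;H1]([#6])[#6] describes a trivalent nitrogen with one H, bonded to two carbons (a secondary amine).
(A) has a dimethylamino group (-N(CH3)2) but the nitrogen has H0, not H1.
(B) has a dimethylamino group (-N(CH3)2) but the nitrogen has H0, not H1.
(C) has a primary amide (-C(=O)NH2) but the -C(=O)NH2 nitrogen has H2, not H1.
(D) contains an N-methylamino group (-NHCH3), which satisfies every atom and bond constraint.
So the answer is (D).

D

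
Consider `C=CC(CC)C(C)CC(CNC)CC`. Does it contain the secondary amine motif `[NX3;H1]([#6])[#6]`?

The pattern [NX3;H1]([#6])[#6] describes a trivalent nitrogen with one H, bonded to two carbons — a secondary amine.
The molecule carries an N-methylamino group (-NHCH3), whose atoms satisfy every constraint of the query, so the pattern matches.

Yes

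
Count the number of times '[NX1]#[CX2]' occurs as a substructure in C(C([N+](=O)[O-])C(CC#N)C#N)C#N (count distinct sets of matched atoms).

[NX1]#[CX2] is the SMARTS for a nitrile: a nitrogen triple-bonded to a two-connected carbon.
The molecule carries 3 separate instances of a nitrile (-C#N) meeting every constraint; each maps to a distinct set of atoms, giving 3 matches.

3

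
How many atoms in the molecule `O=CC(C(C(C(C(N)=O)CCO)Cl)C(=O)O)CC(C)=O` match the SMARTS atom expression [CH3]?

The query [CH3] means: aliphatic carbon with exactly three hydrogens.
Check the 20 heavy atoms by environment: 3× C (H2) → no; 5× C (H1) → no; 3× C (H0) → no; 4× O (H0) → no; 1× C (H3) → match; 2× O (H1) → no; 1× Cl (H0) → no; 1× N (H2) → no.
That gives 1 matching atom.

1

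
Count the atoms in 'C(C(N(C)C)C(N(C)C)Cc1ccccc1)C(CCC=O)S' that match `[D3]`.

The query [D3] means: atom with exactly three heavy-atom neighbours.
Check the 22 heavy atoms by environment: 5× C (D2) → no; 3× C (D3) → match; 1× O (D1) → no; 2× N (D3) → match; 4× C (D1) → no; 1× c (aromatic, D3) → match; 5× c (aromatic, D2) → no; 1× S (D1) → no.
Summing the matching environments: 3 + 2 + 1 = 6 matching atoms.

6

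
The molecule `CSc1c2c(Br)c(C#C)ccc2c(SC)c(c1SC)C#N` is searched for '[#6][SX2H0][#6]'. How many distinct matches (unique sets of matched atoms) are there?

3

[#6][SX2H0][#6] is the SMARTS for a thioether: an aliphatic sulfur bridging two carbons with no H on the sulfur.
The molecule carries 3 separate instances of a methylthio ether (-SCH3) meeting every constraint; each maps to a distinct set of atoms, giving 3 matches.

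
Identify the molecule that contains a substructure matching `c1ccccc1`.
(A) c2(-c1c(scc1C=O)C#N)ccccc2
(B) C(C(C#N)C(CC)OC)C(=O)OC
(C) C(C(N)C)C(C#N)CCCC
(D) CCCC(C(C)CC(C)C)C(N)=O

A

c1ccccc1 describes six aromatic carbons in a ring (a benzene ring).
(A) contains a phenyl ring, which satisfies every atom and bond constraint.
(B) has a methyl group (-CH3) but no six-membered all-carbon aromatic ring is present.
(C) has a methyl group (-CH3) but no six-membered all-carbon aromatic ring is present.
(D) has a methyl group (-CH3) but no six-membered all-carbon aromatic ring is present.
So the answer is (A).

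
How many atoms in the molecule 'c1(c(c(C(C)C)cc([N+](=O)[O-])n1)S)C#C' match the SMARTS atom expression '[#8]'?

2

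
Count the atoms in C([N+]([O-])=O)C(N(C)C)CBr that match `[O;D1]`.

2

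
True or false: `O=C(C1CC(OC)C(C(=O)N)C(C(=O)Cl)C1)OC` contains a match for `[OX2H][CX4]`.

False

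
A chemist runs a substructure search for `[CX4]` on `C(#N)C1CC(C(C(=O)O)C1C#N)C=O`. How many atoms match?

5

The query [CX4] means: C with X4: aliphatic carbon with exactly 4 total connections (bonds + H).
Check the 14 heavy atoms by environment: 5× C (X4) → match; 2× C (X3) → no; 2× O (X1) → no; 1× O (X2) → no; 2× C (X2) → no; 2× N (X1) → no.
That gives 5 matching atoms.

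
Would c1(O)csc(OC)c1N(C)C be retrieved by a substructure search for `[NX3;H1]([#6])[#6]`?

No

The pattern [NX3;H1]([#6])[#6] describes a trivalent nitrogen with one H, bonded to two carbons — a secondary amine.
The closest candidate here is a dimethylamino group (-N(CH3)2), but the nitrogen has H0, not H1. No other fragment satisfies the full query, so there is no match.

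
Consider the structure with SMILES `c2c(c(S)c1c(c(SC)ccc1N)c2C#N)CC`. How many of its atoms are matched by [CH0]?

The query [CH0] means: aliphatic carbon with no attached hydrogen.
Check the 18 heavy atoms by environment: 7× c (aromatic, H0) → no; 3× c (aromatic, H1) → no; 1× S (H0) → no; 2× C (H3) → no; 1× C (H0) → match; 1× N (H0) → no; 1× N (H2) → no; 1× S (H1) → no; 1× C (H2) → no.
That gives 1 matching atom.

1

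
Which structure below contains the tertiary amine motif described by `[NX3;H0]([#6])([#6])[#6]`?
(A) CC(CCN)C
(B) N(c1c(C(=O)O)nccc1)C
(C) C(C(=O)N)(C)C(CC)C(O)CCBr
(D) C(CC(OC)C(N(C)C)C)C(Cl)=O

[NX3;H0]([#6])([#6])[#6] describes a trivalent nitrogen with no H, bonded to three carbons (a tertiary amine).
(A) has a primary amino group (-NH2) but the nitrogen has H2, not H0 with three carbons.
(B) has an N-methylamino group (-NHCH3) but the nitrogen still has one H (H1), not H0.
(C) has a primary amide (-C(=O)NH2) but the amide nitrogen has H2 and only one carbon neighbour.
(D) contains a dimethylamino group (-N(CH3)2), which satisfies every atom and bond constraint.
So the answer is (D).

D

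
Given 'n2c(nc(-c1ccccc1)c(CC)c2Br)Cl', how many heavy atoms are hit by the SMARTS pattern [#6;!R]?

2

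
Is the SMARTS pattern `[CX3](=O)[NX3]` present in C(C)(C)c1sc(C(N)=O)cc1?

The pattern [CX3](=O)[NX3] describes a carbonyl carbon bonded to a trivalent nitrogen — an amide.
The molecule carries a primary amide (-C(=O)NH2), whose atoms satisfy every constraint of the query, so the pattern matches.

Yes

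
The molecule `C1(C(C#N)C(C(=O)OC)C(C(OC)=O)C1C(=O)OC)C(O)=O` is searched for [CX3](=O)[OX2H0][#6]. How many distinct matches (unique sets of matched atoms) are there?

3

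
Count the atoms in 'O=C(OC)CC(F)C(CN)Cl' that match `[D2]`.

3

The query [D2] means: atom with exactly two heavy-atom neighbours.
Check the 11 heavy atoms by environment: 2× C (D2) → match; 3× C (D3) → no; 1× F (D1) → no; 1× O (D1) → no; 1× O (D2) → match; 1× C (D1) → no; 1× Cl (D1) → no; 1× N (D1) → no.
Summing the matching environments: 2 + 1 = 3 matching atoms.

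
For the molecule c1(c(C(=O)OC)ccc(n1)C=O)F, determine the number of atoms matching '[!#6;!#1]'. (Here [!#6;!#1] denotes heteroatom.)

5

The query [!#6;!#1] means: not carbon and not hydrogen — any heteroatom.
Check the 13 heavy atoms by environment: 1× n (aromatic) → match; 5× c (aromatic) → no; 1× F → match; 3× C → no; 3× O → match.
Summing the matching environments: 1 + 1 + 3 = 5 matching atoms.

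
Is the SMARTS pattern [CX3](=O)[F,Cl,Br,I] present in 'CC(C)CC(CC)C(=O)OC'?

The pattern [CX3](=O)[F,Cl,Br,I] describes a carbonyl carbon bonded to a halogen — an acyl halide.
The closest candidate here is a methyl-ester group (-C(=O)OCH3), but the carbonyl is bonded to -O-C, not to a halogen. No other fragment satisfies the full query, so there is no match.

No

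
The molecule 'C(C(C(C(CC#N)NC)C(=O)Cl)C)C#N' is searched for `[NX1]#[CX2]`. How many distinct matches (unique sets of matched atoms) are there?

[NX1]#[CX2] is the SMARTS for a nitrile: a nitrogen triple-bonded to a two-connected carbon.
The molecule carries 2 separate instances of a nitrile (-C#N) meeting every constraint; each maps to a distinct set of atoms, giving 2 matches.

2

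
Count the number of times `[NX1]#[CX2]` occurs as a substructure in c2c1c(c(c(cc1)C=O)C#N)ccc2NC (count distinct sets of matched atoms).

1

[NX1]#[CX2] is the SMARTS for a nitrile: a nitrogen triple-bonded to a two-connected carbon.
Exactly one fragment in the molecule meets all constraints, giving 1 match.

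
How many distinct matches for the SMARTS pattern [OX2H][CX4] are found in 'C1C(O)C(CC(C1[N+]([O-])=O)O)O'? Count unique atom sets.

3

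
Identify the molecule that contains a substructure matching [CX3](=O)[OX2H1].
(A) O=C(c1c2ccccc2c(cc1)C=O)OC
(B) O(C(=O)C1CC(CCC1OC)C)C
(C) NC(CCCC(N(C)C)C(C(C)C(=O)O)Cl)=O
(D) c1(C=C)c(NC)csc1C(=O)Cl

C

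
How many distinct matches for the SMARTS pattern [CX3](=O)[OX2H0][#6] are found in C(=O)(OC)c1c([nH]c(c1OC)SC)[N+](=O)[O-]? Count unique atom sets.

1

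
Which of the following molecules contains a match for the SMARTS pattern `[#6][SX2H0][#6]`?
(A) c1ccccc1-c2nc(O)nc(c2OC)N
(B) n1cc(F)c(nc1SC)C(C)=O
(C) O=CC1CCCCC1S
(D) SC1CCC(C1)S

[#6][SX2H0][#6] describes an aliphatic sulfur bridging two carbons with no H on the sulfur (a thioether).
(A) has a methoxy ether (-OCH3) but the bridging atom is O, not S.
(B) contains a methylthio ether (-SCH3), which satisfies every atom and bond constraint.
(C) has a thiol (-SH) but the sulfur has H1, not H0 bridging two carbons.
(D) has a thiol (-SH) but the sulfur has H1, not H0 bridging two carbons.
So the answer is (B).

B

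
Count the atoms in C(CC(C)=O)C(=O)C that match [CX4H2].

2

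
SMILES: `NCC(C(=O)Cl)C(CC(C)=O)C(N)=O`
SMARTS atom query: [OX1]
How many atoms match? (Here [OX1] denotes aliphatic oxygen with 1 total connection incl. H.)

3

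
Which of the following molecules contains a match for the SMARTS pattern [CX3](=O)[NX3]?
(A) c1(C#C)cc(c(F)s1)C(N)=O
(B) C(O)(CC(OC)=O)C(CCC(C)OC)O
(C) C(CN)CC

[CX3](=O)[NX3] describes a carbonyl carbon bonded to a trivalent nitrogen (an amide).
(A) contains a primary amide (-C(=O)NH2), which satisfies every atom and bond constraint.
(B) has a methyl-ester group (-C(=O)OCH3) but the carbonyl is bonded to O, not to an NX3 nitrogen.
(C) has a primary amino group (-NH2) but the -NH2 is not attached to a carbonyl carbon.
So the answer is (A).

A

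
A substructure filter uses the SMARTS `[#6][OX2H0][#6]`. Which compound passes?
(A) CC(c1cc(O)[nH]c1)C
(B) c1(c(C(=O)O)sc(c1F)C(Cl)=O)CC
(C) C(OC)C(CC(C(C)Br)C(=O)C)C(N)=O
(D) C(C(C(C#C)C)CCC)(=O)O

[#6][OX2H0][#6] describes an aliphatic oxygen bridging two carbons with no H on the oxygen (an ether).
(A) has a hydroxyl group (-OH) but the oxygen has H1, not H0 bridging two carbons.
(B) has a carboxylic acid group (-C(=O)OH) but the -OH oxygen has H1; the =O is OX1, not OX2.
(C) contains a methoxy ether (-OCH3), which satisfies every atom and bond constraint.
(D) has a carboxylic acid group (-C(=O)OH) but the -OH oxygen has H1; the =O is OX1, not OX2.
So the answer is (C).

C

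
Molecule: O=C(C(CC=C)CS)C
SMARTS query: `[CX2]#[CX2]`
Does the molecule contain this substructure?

The pattern [CX2]#[CX2] describes a carbon-carbon triple bond — an alkyne.
The closest candidate here is a vinyl group (-CH=CH2), but the C=C is a double bond; both carbons are CX3, not CX2. No other fragment satisfies the full query, so there is no match.

No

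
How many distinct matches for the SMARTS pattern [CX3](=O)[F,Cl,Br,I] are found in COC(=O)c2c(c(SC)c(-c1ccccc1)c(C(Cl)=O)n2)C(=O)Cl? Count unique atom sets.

2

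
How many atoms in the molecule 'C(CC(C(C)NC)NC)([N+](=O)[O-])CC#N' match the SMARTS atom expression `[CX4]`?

Check the 15 heavy atoms by environment: 8× C (X4) → match; 2× N (X3) → no; 1× N (charge +1, X3) → no; 1× O (charge -1, X1) → no; 1× O (X1) → no; 1× C (X2) → no; 1× N (X1) → no.
That gives 8 matching atoms.

8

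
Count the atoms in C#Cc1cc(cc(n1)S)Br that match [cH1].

The query [cH1] means: aromatic carbon bearing exactly one hydrogen.
Check the 10 heavy atoms by environment: 1× n (aromatic, H0) → no; 3× c (aromatic, H0) → no; 2× c (aromatic, H1) → match; 1× C (H0) → no; 1× C (H1) → no; 1× Br (H0) → no; 1× S (H1) → no.
That gives 2 matching atoms.

2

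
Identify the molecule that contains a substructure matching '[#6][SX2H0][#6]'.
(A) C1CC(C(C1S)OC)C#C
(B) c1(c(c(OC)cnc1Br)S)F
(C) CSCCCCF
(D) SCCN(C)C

C

[#6][SX2H0][#6] describes an aliphatic sulfur bridging two carbons with no H on the sulfur (a thioether).
(A) has a methoxy ether (-OCH3) but the bridging atom is O, not S.
(B) has a thiol (-SH) but the sulfur has H1, not H0 bridging two carbons.
(C) contains a methylthio ether (-SCH3), which satisfies every atom and bond constraint.
(D) has a thiol (-SH) but the sulfur has H1, not H0 bridging two carbons.
So the answer is (C).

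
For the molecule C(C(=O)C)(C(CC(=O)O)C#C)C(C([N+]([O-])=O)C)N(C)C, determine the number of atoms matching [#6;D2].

The query [#6;D2] means: any carbon bonded to exactly two heavy atoms.
Check the 20 heavy atoms by environment: 2× C (D2) → match; 6× C (D3) → no; 5× C (D1) → no; 1× N (D3) → no; 4× O (D1) → no; 1× N (charge +1, D3) → no; 1× O (charge -1, D1) → no.
That gives 2 matching atoms.

2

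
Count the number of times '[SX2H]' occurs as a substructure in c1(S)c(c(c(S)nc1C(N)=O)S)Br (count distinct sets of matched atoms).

3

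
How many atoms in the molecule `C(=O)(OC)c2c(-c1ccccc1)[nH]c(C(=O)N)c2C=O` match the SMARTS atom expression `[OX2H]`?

The query [OX2H] means: aliphatic oxygen with two connections, one of which is H — an -OH oxygen.
Check the 20 heavy atoms by environment: 1× n (aromatic, H1, X3) → no; 5× c (aromatic, H0, X3) → no; 2× C (H0, X3) → no; 3× O (H0, X1) → no; 1× N (H2, X3) → no; 1× O (H0, X2) → no; 1× C (H3, X4) → no; 5× c (aromatic, H1, X3) → no; 1× C (H1, X3) → no.
No environment satisfies the query, so 0 matching atoms.

0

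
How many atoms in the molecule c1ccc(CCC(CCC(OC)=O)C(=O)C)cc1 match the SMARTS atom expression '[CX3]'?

2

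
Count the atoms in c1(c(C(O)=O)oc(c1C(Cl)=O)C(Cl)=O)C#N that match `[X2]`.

3

The query [X2] means: any atom with exactly two total connections (bonds + H).
Check the 16 heavy atoms by environment: 1× o (aromatic, X2) → match; 4× c (aromatic, X3) → no; 1× C (X2) → match; 1× N (X1) → no; 3× C (X3) → no; 3× O (X1) → no; 2× Cl (X1) → no; 1× O (X2) → match.
Summing the matching environments: 1 + 1 + 1 = 3 matching atoms.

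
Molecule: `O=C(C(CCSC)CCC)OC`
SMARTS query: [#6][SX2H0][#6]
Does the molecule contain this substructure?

Yes

The pattern [#6][SX2H0][#6] describes an aliphatic sulfur bridging two carbons with no H on the sulfur — a thioether.
The molecule carries a methylthio ether (-SCH3), whose atoms satisfy every constraint of the query, so the pattern matches.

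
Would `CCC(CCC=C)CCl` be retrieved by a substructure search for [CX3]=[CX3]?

Yes

The pattern [CX3]=[CX3] describes a non-aromatic C=C double bond between two sp2 carbons — an alkene.
The molecule carries a vinyl group (-CH=CH2), whose atoms satisfy every constraint of the query, so the pattern matches.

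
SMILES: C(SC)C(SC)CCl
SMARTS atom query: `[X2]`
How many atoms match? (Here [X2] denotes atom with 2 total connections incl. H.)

The query [X2] means: any atom with exactly two total connections (bonds + H).
Check the 8 heavy atoms by environment: 5× C (X4) → no; 1× Cl (X1) → no; 2× S (X2) → match.
That gives 2 matching atoms.

2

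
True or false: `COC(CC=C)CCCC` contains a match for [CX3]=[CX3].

True

The pattern [CX3]=[CX3] describes a non-aromatic C=C double bond between two sp2 carbons — an alkene.
The molecule carries a vinyl group (-CH=CH2), whose atoms satisfy every constraint of the query, so the pattern matches.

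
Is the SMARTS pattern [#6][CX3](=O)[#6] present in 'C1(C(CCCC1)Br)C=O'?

No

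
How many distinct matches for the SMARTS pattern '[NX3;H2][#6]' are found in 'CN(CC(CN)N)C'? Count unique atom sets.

[NX3;H2][#6] is the SMARTS for a primary amine: a trivalent nitrogen with two H attached to carbon.
The molecule carries 2 separate instances of a primary amino group (-NH2) meeting every constraint; each maps to a distinct set of atoms, giving 2 matches.

2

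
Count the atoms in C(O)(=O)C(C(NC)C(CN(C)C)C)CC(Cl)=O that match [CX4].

9

The query [CX4] means: C with X4: aliphatic carbon with exactly 4 total connections (bonds + H).
Check the 17 heavy atoms by environment: 9× C (X4) → match; 2× N (X3) → no; 2× C (X3) → no; 2× O (X1) → no; 1× O (X2) → no; 1× Cl (X1) → no.
That gives 9 matching atoms.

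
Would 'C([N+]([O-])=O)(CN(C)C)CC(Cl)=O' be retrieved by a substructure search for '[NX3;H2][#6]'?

No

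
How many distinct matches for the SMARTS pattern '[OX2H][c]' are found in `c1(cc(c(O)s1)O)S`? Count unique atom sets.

2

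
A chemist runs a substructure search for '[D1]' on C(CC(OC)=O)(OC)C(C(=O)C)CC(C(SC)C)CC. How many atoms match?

The query [D1] means: atom with exactly one heavy-atom neighbour (degree 1).
Check the 20 heavy atoms by environment: 3× C (D2) → no; 6× C (D3) → no; 6× C (D1) → match; 2× O (D2) → no; 1× S (D2) → no; 2× O (D1) → match.
Summing the matching environments: 6 + 2 = 8 matching atoms.

8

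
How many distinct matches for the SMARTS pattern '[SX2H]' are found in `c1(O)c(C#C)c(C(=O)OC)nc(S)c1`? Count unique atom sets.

[SX2H] is the SMARTS for a thiol: an aliphatic sulfur with two connections, one being H.
Exactly one fragment in the molecule meets all constraints, giving 1 match.

1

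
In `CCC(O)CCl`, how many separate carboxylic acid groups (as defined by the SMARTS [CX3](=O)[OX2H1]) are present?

0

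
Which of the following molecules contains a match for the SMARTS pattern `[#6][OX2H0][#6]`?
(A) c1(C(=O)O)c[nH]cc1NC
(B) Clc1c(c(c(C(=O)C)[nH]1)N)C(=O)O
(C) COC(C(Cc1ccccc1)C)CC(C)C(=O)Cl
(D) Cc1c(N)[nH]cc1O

C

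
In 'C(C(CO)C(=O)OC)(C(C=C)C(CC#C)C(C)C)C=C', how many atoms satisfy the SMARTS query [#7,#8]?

The query [#7,#8] means: nitrogen or oxygen (comma = OR).
Check the 20 heavy atoms by environment: 17× C → no; 3× O → match.
That gives 3 matching atoms.

3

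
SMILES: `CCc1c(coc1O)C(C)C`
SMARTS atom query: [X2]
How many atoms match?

2

The query [X2] means: any atom with exactly two total connections (bonds + H).
Check the 11 heavy atoms by environment: 1× o (aromatic, X2) → match; 4× c (aromatic, X3) → no; 5× C (X4) → no; 1× O (X2) → match.
Summing the matching environments: 1 + 1 = 2 matching atoms.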